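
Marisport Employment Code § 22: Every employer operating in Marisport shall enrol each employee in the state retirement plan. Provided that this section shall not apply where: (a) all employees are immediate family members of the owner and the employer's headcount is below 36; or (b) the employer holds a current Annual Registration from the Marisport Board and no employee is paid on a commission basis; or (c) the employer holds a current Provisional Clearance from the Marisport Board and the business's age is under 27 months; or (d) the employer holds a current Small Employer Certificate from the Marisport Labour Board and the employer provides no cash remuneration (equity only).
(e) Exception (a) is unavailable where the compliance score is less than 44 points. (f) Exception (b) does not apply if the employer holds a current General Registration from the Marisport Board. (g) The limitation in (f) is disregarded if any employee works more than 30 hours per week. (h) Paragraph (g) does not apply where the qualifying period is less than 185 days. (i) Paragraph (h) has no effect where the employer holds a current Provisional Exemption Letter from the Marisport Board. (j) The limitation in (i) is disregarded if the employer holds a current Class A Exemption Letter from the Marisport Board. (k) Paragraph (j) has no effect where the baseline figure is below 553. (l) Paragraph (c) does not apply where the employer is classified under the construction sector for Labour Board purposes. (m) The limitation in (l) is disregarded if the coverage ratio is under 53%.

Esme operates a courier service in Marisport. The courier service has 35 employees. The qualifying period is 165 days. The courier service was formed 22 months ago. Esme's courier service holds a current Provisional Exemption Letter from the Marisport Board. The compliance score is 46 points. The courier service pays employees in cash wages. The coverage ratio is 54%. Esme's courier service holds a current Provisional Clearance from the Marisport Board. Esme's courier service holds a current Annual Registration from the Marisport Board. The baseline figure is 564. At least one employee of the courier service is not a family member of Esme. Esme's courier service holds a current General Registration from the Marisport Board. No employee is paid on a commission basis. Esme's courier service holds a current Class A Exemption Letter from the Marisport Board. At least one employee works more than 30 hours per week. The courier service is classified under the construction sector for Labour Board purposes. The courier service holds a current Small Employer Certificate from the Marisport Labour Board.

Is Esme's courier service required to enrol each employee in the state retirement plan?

Exception (a) fails — at least one employee is not a family member.
Exception (b)'s conditions are all satisfied: a current Annual Registration is held; no employee is paid on commission. Turning to paragraphs (f)–(k): (f) is engaged — a current General Registration is held. (g) applies (at least one employee exceeds 30 hours/week), but is itself disapplied by (h): (h) is engaged — the qualifying period is 165 days, less than the 185 days limit. (i) would limit (h) — a current Provisional Exemption Letter is held — but (j) sets (i) aside: (j) operates against (i): a current Class A Exemption Letter is held. (k), which would lift (j), is not triggered — the baseline figure is 564, not below 553. Exception (b) does not apply.
All of (c)'s requirements are met (a current Provisional Clearance is held; the business's age is 22 months, under the 27 months limit). But applying paragraphs (l)–(m): (l) operates — the courier service is classified under the construction sector. (m) is not triggered (the coverage ratio is 54%, not under 53%), so (l) stands. Exception (c) does not apply.
Exception (d) requires that the employer provides no cash remuneration (equity only); but employees are paid cash wages, so (d) is unavailable.
No exception applies. The general rule governs.

Yes — Esme's courier service must enrol each employee in the state retirement plan.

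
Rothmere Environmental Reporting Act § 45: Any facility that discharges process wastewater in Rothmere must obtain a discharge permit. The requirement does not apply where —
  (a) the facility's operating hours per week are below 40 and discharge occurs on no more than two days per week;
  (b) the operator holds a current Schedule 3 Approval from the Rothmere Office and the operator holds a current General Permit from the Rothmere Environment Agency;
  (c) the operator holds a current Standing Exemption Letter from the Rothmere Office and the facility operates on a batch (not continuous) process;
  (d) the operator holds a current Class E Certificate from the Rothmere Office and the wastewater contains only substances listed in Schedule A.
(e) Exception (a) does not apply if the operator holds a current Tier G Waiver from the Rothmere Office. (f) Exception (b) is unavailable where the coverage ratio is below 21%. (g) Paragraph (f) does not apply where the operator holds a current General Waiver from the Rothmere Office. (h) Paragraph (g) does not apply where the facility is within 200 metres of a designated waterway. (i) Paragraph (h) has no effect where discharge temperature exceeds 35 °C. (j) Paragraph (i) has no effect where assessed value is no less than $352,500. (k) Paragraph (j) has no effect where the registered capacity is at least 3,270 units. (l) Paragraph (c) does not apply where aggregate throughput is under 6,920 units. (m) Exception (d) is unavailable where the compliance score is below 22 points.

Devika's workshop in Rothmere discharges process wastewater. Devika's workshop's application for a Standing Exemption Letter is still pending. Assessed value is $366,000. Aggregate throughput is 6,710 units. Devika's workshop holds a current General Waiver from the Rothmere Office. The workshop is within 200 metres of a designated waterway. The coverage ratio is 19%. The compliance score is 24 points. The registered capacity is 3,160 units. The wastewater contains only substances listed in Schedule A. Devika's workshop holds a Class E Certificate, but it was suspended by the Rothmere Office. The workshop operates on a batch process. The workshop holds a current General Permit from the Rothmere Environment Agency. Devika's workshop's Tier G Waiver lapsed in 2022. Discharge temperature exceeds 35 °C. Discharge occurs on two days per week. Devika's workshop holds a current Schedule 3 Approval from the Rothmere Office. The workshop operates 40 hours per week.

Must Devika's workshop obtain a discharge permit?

Yes — Devika's workshop must obtain a discharge permit.

Exception (a) fails — the facility's operating hours per week are 40, not below 40.
Exception (b): a current Schedule 3 Approval is held; a current General Permit is held — every condition holds. But: (f) applies — the coverage ratio is 19%, below the 21% limit. (g) is engaged (a current General Waiver is held), but is displaced by (h): (h) operates — the workshop is within 200 m of a designated waterway. (i) would limit (h) — discharge temperature exceeds 35 °C — but (j) sets (i) aside: (j) is triggered — assessed value is $366,000, meeting the $352,500 threshold. (k), which would lift (j), is not triggered — the registered capacity is 3,160 units, short of 3,270 units. (b) is therefore removed.
Exception (c) fails — there is no Standing Exemption Letter in force.
Exception (d) requires that the operator holds a current Class E Certificate from the Rothmere Office; but there is no Class E Certificate in force, so (d) is unavailable.
No exception applies. The general rule governs.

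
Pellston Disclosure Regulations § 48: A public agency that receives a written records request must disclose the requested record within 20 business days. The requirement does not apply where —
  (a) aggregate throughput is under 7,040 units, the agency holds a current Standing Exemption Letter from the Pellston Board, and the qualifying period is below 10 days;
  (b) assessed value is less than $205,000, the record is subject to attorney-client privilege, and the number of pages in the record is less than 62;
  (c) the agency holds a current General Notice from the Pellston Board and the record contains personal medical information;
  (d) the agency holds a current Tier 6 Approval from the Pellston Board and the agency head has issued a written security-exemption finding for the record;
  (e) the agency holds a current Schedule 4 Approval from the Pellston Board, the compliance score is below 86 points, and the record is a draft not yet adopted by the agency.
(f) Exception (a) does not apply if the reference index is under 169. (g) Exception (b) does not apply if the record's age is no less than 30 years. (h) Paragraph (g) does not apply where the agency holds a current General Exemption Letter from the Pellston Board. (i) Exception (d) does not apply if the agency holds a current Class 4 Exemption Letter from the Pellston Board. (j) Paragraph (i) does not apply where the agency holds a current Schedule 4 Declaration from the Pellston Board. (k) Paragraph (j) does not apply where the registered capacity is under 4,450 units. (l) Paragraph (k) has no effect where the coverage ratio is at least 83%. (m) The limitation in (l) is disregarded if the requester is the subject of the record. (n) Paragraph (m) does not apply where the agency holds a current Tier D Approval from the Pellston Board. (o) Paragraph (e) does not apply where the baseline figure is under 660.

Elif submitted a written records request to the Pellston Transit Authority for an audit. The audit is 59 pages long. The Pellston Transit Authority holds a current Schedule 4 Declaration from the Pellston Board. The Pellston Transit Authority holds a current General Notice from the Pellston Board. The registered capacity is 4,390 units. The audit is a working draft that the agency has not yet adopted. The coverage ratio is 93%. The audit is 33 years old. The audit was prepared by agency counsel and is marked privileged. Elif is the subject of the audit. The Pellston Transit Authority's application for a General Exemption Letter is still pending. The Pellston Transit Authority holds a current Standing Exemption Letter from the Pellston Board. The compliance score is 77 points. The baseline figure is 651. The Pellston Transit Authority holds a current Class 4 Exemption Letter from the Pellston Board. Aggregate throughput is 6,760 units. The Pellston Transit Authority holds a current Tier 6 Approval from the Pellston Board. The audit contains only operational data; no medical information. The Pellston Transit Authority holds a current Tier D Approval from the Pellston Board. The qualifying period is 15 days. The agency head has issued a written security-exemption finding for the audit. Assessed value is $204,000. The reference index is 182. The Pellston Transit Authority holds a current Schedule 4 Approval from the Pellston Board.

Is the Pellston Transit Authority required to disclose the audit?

Exception (a) does not apply: the qualifying period is 15 days, not below 10 days.
All of (b)'s requirements are met (assessed value is $204,000, less than the $205,000 limit; the audit is privileged; the number of pages in the record is 59, less than the 62 limit). But: (g) operates — the record's age is 33 years, meeting the 30 years threshold. (h), which would lift (g), is inapplicable — the General Exemption Letter is not current. So (b) is unavailable.
Exception (c) fails — the audit contains only operational data.
Exception (d): a current Tier 6 Approval is held; a written security-exemption finding has been issued — every condition holds. Under paragraphs (i)–(n): (i) is engaged (a current Class 4 Exemption Letter is held), but is overridden by (j): (j) operates against (i): a current Schedule 4 Declaration is held. (k) applies (the registered capacity is 4,390 units, under the 4,450 units limit), but is set aside by (l): (l) operates against (k): the coverage ratio is 93%, meeting the 83% threshold. (m) would limit (l) — Elif is the subject of the audit — but (n) sets (m) aside: (n) operates against (m): a current Tier D Approval is held. So (d) applies.
All of (e)'s requirements are met (a current Schedule 4 Approval is held; the compliance score is 77 points, below the 86 points limit; the audit is an unadopted draft). However, paragraph (o) must be considered: (o) is triggered — the baseline figure is 651, under the 660 limit. So (e) is unavailable.

No — exception (d) applies; the Pellston Transit Authority is not required to disclose the audit.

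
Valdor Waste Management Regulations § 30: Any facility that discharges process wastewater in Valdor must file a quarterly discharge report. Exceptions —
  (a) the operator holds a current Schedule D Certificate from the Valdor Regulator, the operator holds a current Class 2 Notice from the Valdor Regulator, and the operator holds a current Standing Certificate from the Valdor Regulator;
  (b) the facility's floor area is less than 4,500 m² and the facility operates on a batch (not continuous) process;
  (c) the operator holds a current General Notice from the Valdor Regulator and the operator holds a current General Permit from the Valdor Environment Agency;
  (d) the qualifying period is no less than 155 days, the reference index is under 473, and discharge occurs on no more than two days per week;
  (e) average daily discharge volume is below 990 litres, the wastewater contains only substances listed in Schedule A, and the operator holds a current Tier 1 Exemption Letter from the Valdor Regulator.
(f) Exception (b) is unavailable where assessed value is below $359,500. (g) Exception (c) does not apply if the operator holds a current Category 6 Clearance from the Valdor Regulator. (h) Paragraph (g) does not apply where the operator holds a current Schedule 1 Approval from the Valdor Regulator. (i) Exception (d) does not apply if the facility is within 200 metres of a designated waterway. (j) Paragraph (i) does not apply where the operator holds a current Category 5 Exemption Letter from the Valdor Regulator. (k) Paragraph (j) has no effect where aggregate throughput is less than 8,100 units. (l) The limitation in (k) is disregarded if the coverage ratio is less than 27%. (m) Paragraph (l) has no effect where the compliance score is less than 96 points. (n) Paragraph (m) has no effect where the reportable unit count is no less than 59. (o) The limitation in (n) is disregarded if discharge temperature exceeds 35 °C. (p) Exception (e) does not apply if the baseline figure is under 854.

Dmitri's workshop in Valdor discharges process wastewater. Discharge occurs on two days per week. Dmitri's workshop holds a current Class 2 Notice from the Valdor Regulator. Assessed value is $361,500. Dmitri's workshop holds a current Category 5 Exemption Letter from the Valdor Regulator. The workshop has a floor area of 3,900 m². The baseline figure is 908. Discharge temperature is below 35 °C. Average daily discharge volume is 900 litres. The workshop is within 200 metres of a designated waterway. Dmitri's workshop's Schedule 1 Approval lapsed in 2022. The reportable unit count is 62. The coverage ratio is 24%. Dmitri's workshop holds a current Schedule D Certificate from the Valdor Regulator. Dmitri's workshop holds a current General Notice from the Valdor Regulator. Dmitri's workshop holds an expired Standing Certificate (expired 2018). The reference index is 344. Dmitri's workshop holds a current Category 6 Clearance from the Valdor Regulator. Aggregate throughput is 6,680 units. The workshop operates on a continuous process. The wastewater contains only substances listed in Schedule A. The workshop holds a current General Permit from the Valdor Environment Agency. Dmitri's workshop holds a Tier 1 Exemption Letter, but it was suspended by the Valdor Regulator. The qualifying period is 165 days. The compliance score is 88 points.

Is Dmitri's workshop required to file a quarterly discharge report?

No — exception (d) applies; Dmitri's workshop is not required to file a quarterly discharge report.

Exception (a) fails — no current Standing Certificate is held.
Exception (b) does not apply: the facility operates on a continuous process.
Exception (c): a current General Notice is held; a current General Permit is held — every condition holds. Turning to paragraphs (g)–(h): (g) is engaged — a current Category 6 Clearance is held. (h), which would lift (g), does not operate here — no current Schedule 1 Approval is held. (c) is therefore removed.
Exception (d) is satisfied on its face — the qualifying period is 165 days, meeting the 155 days threshold; the reference index is 344, under the 473 limit; discharge occurs on no more than two days per week. Considering the limiting provisions: (i) applies (the workshop is within 200 m of a designated waterway), but is set aside by (j): (j) operates against (i): a current Category 5 Exemption Letter is held. (k) would limit (j) — aggregate throughput is 6,680 units, less than the 8,100 units limit — but (l) sets (k) aside: (l) operates — the coverage ratio is 24%, less than the 27% limit. (m) would limit (l) — the compliance score is 88 points, less than the 96 points limit — but (n) sets (m) aside: (n) operates — the reportable unit count is 62, meeting the 59 threshold. (o) is not engaged (discharge temperature is below 35 °C), so (n) stands. So (d) applies.
Exception (e) does not apply: there is no Tier 1 Exemption Letter in force.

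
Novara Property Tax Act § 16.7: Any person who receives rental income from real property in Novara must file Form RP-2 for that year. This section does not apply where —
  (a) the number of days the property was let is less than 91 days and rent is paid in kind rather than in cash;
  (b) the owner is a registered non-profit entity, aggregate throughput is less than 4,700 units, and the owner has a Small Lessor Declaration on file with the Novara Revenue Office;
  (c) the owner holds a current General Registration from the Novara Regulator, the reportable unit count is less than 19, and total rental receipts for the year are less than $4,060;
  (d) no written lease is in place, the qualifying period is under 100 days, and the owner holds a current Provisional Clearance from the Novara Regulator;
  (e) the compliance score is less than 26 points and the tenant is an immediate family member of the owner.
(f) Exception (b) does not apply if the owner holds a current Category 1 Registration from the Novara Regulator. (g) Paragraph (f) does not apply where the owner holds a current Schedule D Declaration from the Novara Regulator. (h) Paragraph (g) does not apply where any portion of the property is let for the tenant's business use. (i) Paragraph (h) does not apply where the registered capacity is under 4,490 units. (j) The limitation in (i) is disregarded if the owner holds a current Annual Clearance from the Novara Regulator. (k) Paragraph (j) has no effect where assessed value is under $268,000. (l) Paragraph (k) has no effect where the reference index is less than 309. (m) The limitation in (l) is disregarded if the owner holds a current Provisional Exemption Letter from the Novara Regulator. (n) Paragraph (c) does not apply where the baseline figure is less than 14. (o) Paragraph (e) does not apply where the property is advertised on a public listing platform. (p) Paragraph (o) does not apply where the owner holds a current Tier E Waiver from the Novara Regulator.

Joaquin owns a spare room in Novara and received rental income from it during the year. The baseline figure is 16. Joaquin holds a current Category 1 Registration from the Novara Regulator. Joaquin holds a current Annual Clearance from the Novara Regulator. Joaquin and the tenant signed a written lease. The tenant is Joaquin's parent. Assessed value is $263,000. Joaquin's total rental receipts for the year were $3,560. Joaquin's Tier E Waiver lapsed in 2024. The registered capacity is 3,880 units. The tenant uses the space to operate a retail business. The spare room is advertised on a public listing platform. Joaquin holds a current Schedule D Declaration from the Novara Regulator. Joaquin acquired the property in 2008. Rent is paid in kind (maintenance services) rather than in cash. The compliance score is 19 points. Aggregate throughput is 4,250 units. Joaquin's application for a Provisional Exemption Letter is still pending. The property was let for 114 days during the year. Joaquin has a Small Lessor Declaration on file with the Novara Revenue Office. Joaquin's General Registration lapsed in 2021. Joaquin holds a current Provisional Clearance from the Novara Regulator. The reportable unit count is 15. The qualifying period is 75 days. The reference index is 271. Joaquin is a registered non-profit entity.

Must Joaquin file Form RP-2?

Yes — Joaquin must file Form RP-2.

Exception (a) fails — the number of days the property was let is 114 days, not less than 91 days.
Exception (b)'s conditions are all satisfied: Joaquin is a registered non-profit; aggregate throughput is 4,250 units, less than the 4,700 units limit; a Small Lessor Declaration is on file. However, paragraphs (f)–(m) must be considered: (f) operates against (b): a current Category 1 Registration is held. (g) applies (a current Schedule D Declaration is held), but yields to (h): (h) operates against (g): the space is let for business use. (i) would limit (h) — the registered capacity is 3,880 units, under the 4,490 units limit — but (j) sets (i) aside: (j) operates against (i): a current Annual Clearance is held. (k) would limit (j) — assessed value is $263,000, under the $268,000 limit — but (l) sets (k) aside: (l) operates against (k): the reference index is 271, less than the 309 limit. (m), which would lift (l), does not operate here — there is no Provisional Exemption Letter in force. So (b) is unavailable.
Exception (c) requires that the owner holds a current General Registration from the Novara Regulator; but no current General Registration is held, so (c) is unavailable.
Exception (d) requires that no written lease is in place; but a written lease is in place, so (d) is unavailable.
Exception (e) is satisfied on its face — the compliance score is 19 points, less than the 26 points limit; the tenant is an immediate family member. Turning to paragraphs (o)–(p): (o) operates against (e): the property is publicly advertised. (p), which would lift (o), is inapplicable — no current Tier E Waiver is held. So (e) is unavailable.
No exception is made out. Joaquin falls within the general rule.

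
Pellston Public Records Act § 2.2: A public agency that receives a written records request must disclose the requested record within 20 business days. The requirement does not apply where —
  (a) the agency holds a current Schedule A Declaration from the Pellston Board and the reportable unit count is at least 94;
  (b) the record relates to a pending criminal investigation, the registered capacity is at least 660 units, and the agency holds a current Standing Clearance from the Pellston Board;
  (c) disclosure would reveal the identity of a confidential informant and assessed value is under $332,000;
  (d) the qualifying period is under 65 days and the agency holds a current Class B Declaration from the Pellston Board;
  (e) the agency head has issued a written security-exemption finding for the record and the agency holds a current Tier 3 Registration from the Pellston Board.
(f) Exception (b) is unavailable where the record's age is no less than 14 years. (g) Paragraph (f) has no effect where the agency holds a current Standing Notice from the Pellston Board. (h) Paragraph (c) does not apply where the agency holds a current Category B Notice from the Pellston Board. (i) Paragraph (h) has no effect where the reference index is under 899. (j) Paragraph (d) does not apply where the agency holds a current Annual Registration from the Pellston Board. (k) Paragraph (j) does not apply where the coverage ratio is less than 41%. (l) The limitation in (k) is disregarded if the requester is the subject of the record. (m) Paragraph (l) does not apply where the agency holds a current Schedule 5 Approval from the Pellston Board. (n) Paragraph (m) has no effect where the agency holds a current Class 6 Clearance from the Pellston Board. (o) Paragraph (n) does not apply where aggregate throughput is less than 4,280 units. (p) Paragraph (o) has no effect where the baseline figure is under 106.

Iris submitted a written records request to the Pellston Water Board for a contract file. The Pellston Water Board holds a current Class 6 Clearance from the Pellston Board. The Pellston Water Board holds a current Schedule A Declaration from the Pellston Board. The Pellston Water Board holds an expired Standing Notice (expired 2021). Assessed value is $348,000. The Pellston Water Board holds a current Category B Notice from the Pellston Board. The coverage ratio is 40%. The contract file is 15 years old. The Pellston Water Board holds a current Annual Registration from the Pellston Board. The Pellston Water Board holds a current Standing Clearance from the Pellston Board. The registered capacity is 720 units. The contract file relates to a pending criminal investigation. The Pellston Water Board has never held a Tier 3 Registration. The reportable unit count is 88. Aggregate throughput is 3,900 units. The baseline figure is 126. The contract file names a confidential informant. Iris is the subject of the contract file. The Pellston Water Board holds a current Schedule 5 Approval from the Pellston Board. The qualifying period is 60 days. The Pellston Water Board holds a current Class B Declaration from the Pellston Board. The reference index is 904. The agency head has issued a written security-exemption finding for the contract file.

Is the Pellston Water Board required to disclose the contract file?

No — exception (d) applies; the Pellston Water Board is not required to disclose the contract file.

Exception (a) fails — the reportable unit count is 88, short of 94.
Exception (b) is satisfied on its face — the contract file relates to a pending investigation; the registered capacity is 720 units, meeting the 660 units threshold; a current Standing Clearance is held. However, paragraphs (f)–(g) must be considered: (f) operates against (b): the record's age is 15 years, meeting the 14 years threshold. (g), which would lift (f), is inapplicable — the Standing Notice is not current. Exception (b) does not apply.
Exception (c) requires that assessed value is under $332,000; but assessed value is $348,000, not under $332,000, so (c) is unavailable.
All of (d)'s requirements are met (the qualifying period is 60 days, under the 65 days limit; a current Class B Declaration is held). Applying paragraphs (j)–(p): (j) is engaged (a current Annual Registration is held), but is displaced by (k): (k) operates against (j): the coverage ratio is 40%, less than the 41% limit. (l) would limit (k) — Iris is the subject of the contract file — but (m) sets (l) aside: (m) is engaged — a current Schedule 5 Approval is held. (n) would limit (m) — a current Class 6 Clearance is held — but (o) sets (n) aside: (o) operates against (n): aggregate throughput is 3,900 units, less than the 4,280 units limit. (p), which would lift (o), is not triggered — the baseline figure is 126, not under 106. So (d) applies.
Exception (e) requires that the agency holds a current Tier 3 Registration from the Pellston Board; but there is no Tier 3 Registration in force, so (e) is unavailable.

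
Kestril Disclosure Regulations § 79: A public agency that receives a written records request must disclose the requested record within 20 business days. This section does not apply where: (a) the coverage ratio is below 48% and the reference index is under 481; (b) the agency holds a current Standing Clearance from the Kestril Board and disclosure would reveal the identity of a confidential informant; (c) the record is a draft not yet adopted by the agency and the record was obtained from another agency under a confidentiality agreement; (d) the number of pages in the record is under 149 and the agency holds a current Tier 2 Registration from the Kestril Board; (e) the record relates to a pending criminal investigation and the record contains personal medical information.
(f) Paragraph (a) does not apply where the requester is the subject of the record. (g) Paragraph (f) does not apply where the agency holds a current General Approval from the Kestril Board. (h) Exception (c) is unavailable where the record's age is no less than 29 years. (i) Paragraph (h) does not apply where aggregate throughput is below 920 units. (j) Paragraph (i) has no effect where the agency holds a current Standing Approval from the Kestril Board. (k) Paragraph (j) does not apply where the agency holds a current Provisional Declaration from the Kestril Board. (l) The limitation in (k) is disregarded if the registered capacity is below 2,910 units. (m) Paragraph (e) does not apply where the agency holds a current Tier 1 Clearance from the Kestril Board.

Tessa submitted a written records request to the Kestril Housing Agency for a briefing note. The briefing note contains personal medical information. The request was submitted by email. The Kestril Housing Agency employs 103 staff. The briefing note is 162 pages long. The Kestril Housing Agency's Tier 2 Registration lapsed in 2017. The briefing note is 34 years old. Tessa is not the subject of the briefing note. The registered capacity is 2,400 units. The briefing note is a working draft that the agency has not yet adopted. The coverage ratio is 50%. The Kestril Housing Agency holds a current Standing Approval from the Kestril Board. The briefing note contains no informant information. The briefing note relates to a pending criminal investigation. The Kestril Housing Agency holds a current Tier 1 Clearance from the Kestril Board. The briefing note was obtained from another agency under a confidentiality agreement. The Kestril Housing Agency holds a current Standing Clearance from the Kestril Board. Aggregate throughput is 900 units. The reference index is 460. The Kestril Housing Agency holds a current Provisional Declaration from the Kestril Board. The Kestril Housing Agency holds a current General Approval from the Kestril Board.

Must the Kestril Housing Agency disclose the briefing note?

Yes — the Kestril Housing Agency must disclose the briefing note.

Exception (a) fails — the coverage ratio is 50%, not below 48%.
Exception (b) does not apply: the briefing note contains no informant information.
Exception (c): the briefing note is an unadopted draft; the briefing note was obtained under a confidentiality agreement — every condition holds. But: (h) is engaged — the record's age is 34 years, meeting the 29 years threshold. (i) is triggered (aggregate throughput is 900 units, below the 920 units limit), but is set aside by (j): (j) operates — a current Standing Approval is held. (k) is triggered (a current Provisional Declaration is held), but is overridden by (l): (l) applies — the registered capacity is 2,400 units, below the 2,910 units limit. So (c) is unavailable.
Exception (d) requires that the number of pages in the record is under 149; but the number of pages in the record is 162, not under 149, so (d) is unavailable.
Exception (e)'s conditions are all satisfied: the briefing note relates to a pending investigation; the briefing note contains personal medical information. However, paragraph (m) must be considered: (m) operates against (e): a current Tier 1 Clearance is held. So (e) is unavailable.
No exception displaces § 79.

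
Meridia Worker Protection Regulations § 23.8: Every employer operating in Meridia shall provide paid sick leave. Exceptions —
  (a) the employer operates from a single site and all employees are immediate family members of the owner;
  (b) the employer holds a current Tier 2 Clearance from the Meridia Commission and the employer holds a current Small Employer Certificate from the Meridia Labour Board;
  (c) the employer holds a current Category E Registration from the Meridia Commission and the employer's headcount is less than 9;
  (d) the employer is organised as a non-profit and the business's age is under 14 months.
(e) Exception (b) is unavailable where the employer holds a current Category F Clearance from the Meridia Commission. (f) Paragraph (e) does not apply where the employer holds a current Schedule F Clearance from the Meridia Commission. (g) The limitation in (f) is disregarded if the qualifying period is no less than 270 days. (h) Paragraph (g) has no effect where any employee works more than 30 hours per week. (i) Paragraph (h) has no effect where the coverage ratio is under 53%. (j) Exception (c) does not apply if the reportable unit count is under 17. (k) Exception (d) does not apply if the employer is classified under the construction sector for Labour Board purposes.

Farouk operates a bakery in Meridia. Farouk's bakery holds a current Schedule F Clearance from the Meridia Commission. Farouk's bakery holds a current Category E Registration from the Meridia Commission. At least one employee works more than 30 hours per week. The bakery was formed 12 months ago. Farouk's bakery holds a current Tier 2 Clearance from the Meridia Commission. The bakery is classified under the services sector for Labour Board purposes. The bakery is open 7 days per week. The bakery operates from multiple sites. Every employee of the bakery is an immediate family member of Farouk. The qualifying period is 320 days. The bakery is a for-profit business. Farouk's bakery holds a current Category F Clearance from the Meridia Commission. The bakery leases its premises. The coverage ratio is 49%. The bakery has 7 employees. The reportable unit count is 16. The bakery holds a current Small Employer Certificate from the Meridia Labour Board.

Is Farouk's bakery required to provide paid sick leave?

Exception (a) does not apply: the employer operates from multiple sites.
Exception (b)'s conditions are all satisfied: a current Tier 2 Clearance is held; a current Small Employer Certificate is held. However, paragraphs (e)–(i) must be considered: (e) operates — a current Category F Clearance is held. (f) would limit (e) — a current Schedule F Clearance is held — but (g) sets (f) aside: (g) operates against (f): the qualifying period is 320 days, meeting the 270 days threshold. (h) would limit (g) — at least one employee exceeds 30 hours/week — but (i) sets (h) aside: (i) operates against (h): the coverage ratio is 49%, under the 53% limit. (b) is therefore removed.
Exception (c): a current Category E Registration is held; the employer's headcount is 7, less than the 9 limit — every condition holds. Turning to paragraph (j): (j) operates against (c): the reportable unit count is 16, under the 17 limit. Exception (c) does not apply.
Exception (d) does not apply: the employer is for-profit.
None of the exceptions is available; § 23.8 applies in full.

Yes — Farouk's bakery must provide paid sick leave.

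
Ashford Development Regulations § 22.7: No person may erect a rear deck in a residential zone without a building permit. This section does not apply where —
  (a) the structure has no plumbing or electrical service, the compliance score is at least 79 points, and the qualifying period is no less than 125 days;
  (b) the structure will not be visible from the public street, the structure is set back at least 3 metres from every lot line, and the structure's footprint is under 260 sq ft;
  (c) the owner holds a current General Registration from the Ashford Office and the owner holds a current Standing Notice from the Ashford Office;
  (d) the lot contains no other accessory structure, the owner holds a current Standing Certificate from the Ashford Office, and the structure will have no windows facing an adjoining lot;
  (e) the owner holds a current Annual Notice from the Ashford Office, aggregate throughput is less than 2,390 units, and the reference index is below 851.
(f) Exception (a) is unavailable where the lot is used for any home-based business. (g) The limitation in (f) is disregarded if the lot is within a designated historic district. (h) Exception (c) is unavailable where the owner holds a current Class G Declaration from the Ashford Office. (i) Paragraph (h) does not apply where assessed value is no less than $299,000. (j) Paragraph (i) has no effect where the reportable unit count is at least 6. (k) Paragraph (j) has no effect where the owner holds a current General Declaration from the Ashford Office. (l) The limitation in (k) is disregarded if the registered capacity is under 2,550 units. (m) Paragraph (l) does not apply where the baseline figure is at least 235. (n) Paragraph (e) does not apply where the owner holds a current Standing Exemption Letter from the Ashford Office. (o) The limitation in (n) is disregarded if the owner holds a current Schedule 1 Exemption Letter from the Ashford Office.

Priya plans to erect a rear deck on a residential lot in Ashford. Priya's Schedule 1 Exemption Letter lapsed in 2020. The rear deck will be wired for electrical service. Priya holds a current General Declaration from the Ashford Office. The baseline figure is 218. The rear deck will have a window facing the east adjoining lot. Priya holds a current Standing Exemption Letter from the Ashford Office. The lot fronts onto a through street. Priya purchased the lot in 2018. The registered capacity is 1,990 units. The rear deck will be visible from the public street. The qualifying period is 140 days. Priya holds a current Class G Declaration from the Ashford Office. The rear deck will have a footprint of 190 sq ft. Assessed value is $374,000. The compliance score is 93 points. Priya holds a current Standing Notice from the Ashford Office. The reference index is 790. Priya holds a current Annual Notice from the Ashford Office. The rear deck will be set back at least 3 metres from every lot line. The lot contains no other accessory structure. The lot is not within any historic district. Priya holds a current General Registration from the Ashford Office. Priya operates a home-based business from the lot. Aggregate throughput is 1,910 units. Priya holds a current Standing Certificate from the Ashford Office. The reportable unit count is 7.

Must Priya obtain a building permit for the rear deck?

Exception (a) fails — electrical service is planned.
Exception (b) requires that the structure will not be visible from the public street; but the structure will be visible from the street, so (b) is unavailable.
All of (c)'s requirements are met (a current General Registration is held; a current Standing Notice is held). But: (h) operates against (c): a current Class G Declaration is held. (i) would limit (h) — assessed value is $374,000, meeting the $299,000 threshold — but (j) sets (i) aside: (j) applies — the reportable unit count is 7, meeting the 6 threshold. (k) would limit (j) — a current General Declaration is held — but (l) sets (k) aside: (l) applies — the registered capacity is 1,990 units, under the 2,550 units limit. (m) is not engaged (the baseline figure is 218, short of 235), so (l) stands. (c) is therefore removed.
Exception (d) fails — a window faces an adjoining lot.
Exception (e) is satisfied on its face — a current Annual Notice is held; aggregate throughput is 1,910 units, less than the 2,390 units limit; the reference index is 790, below the 851 limit. Turning to paragraphs (n)–(o): (n) operates against (e): a current Standing Exemption Letter is held. (o), which would lift (n), is inapplicable — there is no Schedule 1 Exemption Letter in force. Exception (e) does not apply.
No exception is made out. Priya falls within the general rule.

Yes — Priya must obtain a building permit.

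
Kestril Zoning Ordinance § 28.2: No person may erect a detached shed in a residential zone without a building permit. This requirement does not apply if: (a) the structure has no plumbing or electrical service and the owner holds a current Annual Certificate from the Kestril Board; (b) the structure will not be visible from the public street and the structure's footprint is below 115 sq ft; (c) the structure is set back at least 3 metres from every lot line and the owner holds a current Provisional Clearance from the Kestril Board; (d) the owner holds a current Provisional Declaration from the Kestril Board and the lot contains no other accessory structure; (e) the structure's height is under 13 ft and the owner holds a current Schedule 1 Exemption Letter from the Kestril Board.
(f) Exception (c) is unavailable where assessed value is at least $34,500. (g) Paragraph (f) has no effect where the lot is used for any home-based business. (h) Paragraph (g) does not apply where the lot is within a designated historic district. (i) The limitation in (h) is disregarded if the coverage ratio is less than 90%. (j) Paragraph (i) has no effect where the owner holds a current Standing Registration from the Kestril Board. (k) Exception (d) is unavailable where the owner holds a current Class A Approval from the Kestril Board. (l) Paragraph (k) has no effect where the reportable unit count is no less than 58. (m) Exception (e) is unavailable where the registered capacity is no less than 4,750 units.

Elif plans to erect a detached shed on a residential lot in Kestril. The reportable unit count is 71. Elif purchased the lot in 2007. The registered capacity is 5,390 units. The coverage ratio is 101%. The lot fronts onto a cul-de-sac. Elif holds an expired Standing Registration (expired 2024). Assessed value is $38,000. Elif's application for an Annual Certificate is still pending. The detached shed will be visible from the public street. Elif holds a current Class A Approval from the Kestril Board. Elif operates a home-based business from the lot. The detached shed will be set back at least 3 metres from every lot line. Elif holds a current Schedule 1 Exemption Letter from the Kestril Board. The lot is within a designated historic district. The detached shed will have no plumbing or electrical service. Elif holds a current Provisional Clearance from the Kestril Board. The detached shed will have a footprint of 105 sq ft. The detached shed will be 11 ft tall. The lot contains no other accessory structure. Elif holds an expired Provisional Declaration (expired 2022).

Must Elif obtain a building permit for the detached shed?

Yes — Elif must obtain a building permit.

Exception (a) fails — no current Annual Certificate is held.
Exception (b) requires that the structure will not be visible from the public street; but the structure will be visible from the street, so (b) is unavailable.
Exception (c) is satisfied on its face — the setback is at least 3 m on every side; a current Provisional Clearance is held. However, paragraphs (f)–(j) must be considered: (f) is triggered — assessed value is $38,000, meeting the $34,500 threshold. (g) would limit (f) — a home-based business operates on the lot — but (h) sets (g) aside: (h) operates against (g): the lot is in a historic district. (i) is not engaged (the coverage ratio is 101%, not less than 90%), so (h) stands. Exception (c) does not apply.
Exception (d) does not apply: there is no Provisional Declaration in force.
All of (e)'s requirements are met (the structure's height is 11 ft, under the 13 ft limit; a current Schedule 1 Exemption Letter is held). Turning to paragraph (m): (m) operates against (e): the registered capacity is 5,390 units, meeting the 4,750 units threshold. (e) is therefore removed.
None of the exceptions is available; § 28.2 applies in full.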